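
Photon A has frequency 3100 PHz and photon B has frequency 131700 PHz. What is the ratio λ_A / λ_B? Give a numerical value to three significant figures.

λ_A = 9.671·10^-11 m (from frequency = 3100 PHz, via λ = c/f).
λ_B = 2.276·10^-12 m (from frequency = 131700 PHz, via λ = c/f).
Ratio = 9.671·10^-11 / 2.276·10^-12 = 42.5.

42.5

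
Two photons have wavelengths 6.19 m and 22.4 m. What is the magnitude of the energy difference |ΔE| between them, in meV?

Using E = hc/λ: E₁ = 3.209 × 10^-26 J, E₂ = 8.868 × 10^-27 J.
|ΔE| = |3.209 × 10^-26 − 8.868 × 10^-27| = 2.32 × 10^-26 J = 1.45 × 10^-4 meV.

1.45 × 10^-4 meV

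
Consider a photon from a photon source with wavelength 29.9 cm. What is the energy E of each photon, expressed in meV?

4.15 × 10^-3 meV

In SI units: λ = 29.9 cm = 0.299 m.
Apply E = hc/λ: E = 6.644 × 10^-25 J.
Converting to meV: E = 0.004147 meV ≈ 4.15 × 10^-3 meV.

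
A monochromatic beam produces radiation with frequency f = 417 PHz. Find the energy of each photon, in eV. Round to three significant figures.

In SI units: f = 417 PHz = 4.17e17 Hz.
The photon relation is E = hf, giving E = 2.763e-16 J.
Converting to eV: E = 1725 eV ≈ 1720 eV.

1720 eV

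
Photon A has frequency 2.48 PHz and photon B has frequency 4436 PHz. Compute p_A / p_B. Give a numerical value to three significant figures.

p_A = 5.481 × 10^-27 kg·m/s (from frequency = 2.48 PHz, via p = hf/c).
p_B = 9.805 × 10^-24 kg·m/s (from frequency = 4436 PHz, via p = hf/c).
Ratio = 5.481 × 10^-27 / 9.805 × 10^-24 = 5.59 × 10^-4.

5.59 × 10^-4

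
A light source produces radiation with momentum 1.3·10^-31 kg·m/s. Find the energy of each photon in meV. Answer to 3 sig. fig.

0.243 meV

(c = 2.99792458·10^8 m/s, 1 eV = 1.602176634·10^-19 J.)
The photon relation is E = pc, giving E = 3.897·10^-23 J.
Converting to meV: E = 0.2433 meV ≈ 0.243 meV.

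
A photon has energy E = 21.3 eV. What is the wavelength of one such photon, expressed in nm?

First convert: E = 21.3 eV = 3.4126·10^-18 J.
Apply λ = hc/E: λ = 5.821·10^-8 m.
Converting to nm: λ = 58.21 nm ≈ 58.2 nm.

58.2 nm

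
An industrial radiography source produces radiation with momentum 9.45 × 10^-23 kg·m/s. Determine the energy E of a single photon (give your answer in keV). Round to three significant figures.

177 keV

For a photon E = pc, so E = 2.833 × 10^-14 J.
Converting to keV: E = 176.8 keV ≈ 177 keV.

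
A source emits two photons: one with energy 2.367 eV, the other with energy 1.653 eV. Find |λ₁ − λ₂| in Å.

Using λ = hc/E: λ₁ = 5.2380e-7 m, λ₂ = 7.5006e-7 m.
|Δλ| = |5.2380e-7 − 7.5006e-7| = 2.26e-7 m = 2260 Å.

2260 Å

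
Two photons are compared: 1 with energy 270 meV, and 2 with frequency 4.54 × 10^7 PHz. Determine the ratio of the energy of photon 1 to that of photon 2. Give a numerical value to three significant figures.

1.44 × 10^-9

E_1 = 4.326 × 10^-20 J (from energy = 270 meV, via E given directly).
E_2 = 3.008 × 10^-11 J (from frequency = 4.54 × 10^7 PHz, via E = hf).
Ratio = 4.326 × 10^-20 / 3.008 × 10^-11 = 1.44 × 10^-9.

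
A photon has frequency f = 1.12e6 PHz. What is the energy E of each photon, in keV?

4630 keV

Take h = 6.62607015e-34 J·s, 1 eV = 1.602176634e-19 J.
In SI units: f = 1.12e6 PHz = 1.12e21 Hz.
For a photon E = hf, so E = 7.421e-13 J.
Converting to keV: E = 4632 keV ≈ 4630 keV.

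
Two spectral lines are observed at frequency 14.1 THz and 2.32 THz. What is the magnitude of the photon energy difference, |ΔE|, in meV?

Using E = hf: E₁ = 9.343e-21 J, E₂ = 1.537e-21 J.
|ΔE| = |9.343e-21 − 1.537e-21| = 7.81e-21 J = 48.7 meV.

48.7 meV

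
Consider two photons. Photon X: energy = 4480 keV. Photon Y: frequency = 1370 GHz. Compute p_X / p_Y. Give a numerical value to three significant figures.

p_X = 2.394e-21 kg·m/s (from energy = 4480 keV, via p = E/c).
p_Y = 3.028e-30 kg·m/s (from frequency = 1370 GHz, via p = hf/c).
Ratio = 2.394e-21 / 3.028e-30 = 7.91e8.

7.91e8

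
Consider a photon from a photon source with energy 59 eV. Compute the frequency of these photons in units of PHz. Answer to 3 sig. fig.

14.3 PHz

Take h = 6.62607015·10^-34 J·s, 1 eV = 1.602176634·10^-19 J.
Convert to SI: E = 59 eV = 9.4528·10^-18 J.
Since f = E/h for a photon, f = 1.427·10^16 Hz.
Converting to PHz: f = 14.27 PHz ≈ 14.3 PHz.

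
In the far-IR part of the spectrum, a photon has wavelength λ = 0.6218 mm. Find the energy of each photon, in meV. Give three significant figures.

1.99 meV

Use h = 6.62607015e-34 J·s, c = 2.99792458e8 m/s, 1 eV = 1.602176634e-19 J.
Convert to SI: λ = 0.6218 mm = 6.218e-4 m.
For a photon E = hc/λ, so E = 3.195e-22 J.
Converting to meV: E = 1.994 meV ≈ 1.99 meV.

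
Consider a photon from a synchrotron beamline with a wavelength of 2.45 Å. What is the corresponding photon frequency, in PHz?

Convert to SI: λ = 2.45 Å = 2.45 × 10^-10 m.
Since f = c/λ for a photon, f = 1.224 × 10^18 Hz.
Converting to PHz: f = 1224 PHz ≈ 1220 PHz.

1220 PHz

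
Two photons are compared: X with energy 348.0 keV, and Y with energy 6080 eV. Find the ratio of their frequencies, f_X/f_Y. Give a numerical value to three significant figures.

57.2

f_X = 8.415 × 10^19 Hz (from energy = 348.0 keV, via f = E/h).
f_Y = 1.470 × 10^18 Hz (from energy = 6080 eV, via f = E/h).
Ratio = 8.415 × 10^19 / 1.470 × 10^18 = 57.2.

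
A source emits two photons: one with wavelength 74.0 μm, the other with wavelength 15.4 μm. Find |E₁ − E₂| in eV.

0.0638 eV

Using E = hc/λ: E₁ = 2.684e-21 J, E₂ = 1.290e-20 J.
|ΔE| = |2.684e-21 − 1.290e-20| = 1.02e-20 J = 0.0638 eV.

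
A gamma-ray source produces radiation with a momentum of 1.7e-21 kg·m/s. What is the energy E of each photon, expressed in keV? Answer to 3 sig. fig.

Since E = pc for a photon, E = 5.096e-13 J.
Converting to keV: E = 3181 keV ≈ 3180 keV.

3180 keV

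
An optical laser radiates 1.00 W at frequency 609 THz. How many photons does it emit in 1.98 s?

Total energy: E_total = P·t = 1.00 × 1.98 = 1.980 J.
Per-photon energy: E = 4.035·10^-19 J.
N = E_total / E_photon = 4.91·10^18.

4.91·10^18 photons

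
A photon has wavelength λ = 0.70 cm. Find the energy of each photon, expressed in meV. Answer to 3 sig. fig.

(h = 6.62607015e-34 J·s, c = 2.99792458e8 m/s, 1 eV = 1.602176634e-19 J.)
First convert: λ = 0.70 cm = 0.0070 m.
Apply E = hc/λ: E = 2.838e-23 J.
Converting to meV: E = 0.1771 meV ≈ 0.177 meV.

0.177 meV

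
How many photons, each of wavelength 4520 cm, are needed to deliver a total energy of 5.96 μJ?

Per-photon energy: E = 4.395 × 10^-27 J (from wavelength = 4520 cm).
N = E_total / E_photon = 5.96 × 10^-6 J / 4.395 × 10^-27 J = 1.36 × 10^21.

1.36 × 10^21 photons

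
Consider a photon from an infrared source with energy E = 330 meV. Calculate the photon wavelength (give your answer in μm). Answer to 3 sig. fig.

Take h = 6.62607015 × 10^-34 J·s, c = 2.99792458 × 10^8 m/s, 1 eV = 1.602176634 × 10^-19 J.
Convert to SI: E = 330 meV = 5.2872 × 10^-20 J.
For a photon λ = hc/E, so λ = 3.757 × 10^-6 m.
Converting to μm: λ = 3.757 μm ≈ 3.76 μm.

3.76 μm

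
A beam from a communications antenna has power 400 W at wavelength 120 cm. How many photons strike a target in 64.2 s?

Total energy: E_total = P·t = 400 × 64.2 = 25680 J.
Per-photon energy: E = 1.655 × 10^-25 J.
N = E_total / E_photon = 1.55 × 10^29.

1.55 × 10^29 photons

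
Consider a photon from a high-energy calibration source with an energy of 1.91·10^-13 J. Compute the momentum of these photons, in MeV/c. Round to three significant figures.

The photon relation is p = E/c, giving p = 6.371·10^-22 kg·m/s.
Converting to MeV/c: p = 1.192 MeV/c ≈ 1.19 MeV/c.

1.19 MeV/c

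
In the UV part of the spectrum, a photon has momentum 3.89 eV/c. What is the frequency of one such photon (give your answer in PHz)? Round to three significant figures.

0.941 PHz

Use h = 6.62607015e-34 J·s, c = 2.99792458e8 m/s, 1 eV = 1.602176634e-19 J.
In SI units: p = 3.89 eV/c = 2.0789e-27 kg·m/s.
Apply f = pc/h: f = 9.406e14 Hz.
Converting to PHz: f = 0.9406 PHz ≈ 0.941 PHz.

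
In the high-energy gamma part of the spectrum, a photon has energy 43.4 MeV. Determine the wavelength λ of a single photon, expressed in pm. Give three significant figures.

0.0286 pm

In SI units: E = 43.4 MeV = 6.9534e-12 J.
The photon relation is λ = hc/E, giving λ = 2.857e-14 m.
Converting to pm: λ = 0.02857 pm ≈ 0.0286 pm.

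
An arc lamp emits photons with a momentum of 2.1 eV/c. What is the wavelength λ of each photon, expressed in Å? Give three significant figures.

5900 Å

First convert: p = 2.1 eV/c = 1.1223 × 10^-27 kg·m/s.
Since λ = h/p for a photon, λ = 5.904 × 10^-7 m.
Converting to Å: λ = 5904 Å ≈ 5900 Å.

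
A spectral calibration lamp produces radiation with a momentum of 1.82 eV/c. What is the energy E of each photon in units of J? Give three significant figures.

Convert to SI: p = 1.82 eV/c = 9.7266 × 10^-28 kg·m/s.
Apply E = pc: E = 2.916 × 10^-19 J.
So E ≈ 2.92 × 10^-19 J.

2.92 × 10^-19 J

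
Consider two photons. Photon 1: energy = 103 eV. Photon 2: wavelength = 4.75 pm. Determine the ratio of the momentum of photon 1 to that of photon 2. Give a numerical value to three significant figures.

p_1 = 5.505e-26 kg·m/s (from energy = 103 eV, via p = E/c).
p_2 = 1.395e-22 kg·m/s (from wavelength = 4.75 pm, via p = h/λ).
Ratio = 5.505e-26 / 1.395e-22 = 3.95e-4.

3.95e-4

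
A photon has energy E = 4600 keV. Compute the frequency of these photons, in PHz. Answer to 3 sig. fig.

1.11 × 10^6 PHz

First convert: E = 4600 keV = 7.3700 × 10^-13 J.
Since f = E/h for a photon, f = 1.112 × 10^21 Hz.
Converting to PHz: f = 1.112 × 10^6 PHz ≈ 1.11 × 10^6 PHz.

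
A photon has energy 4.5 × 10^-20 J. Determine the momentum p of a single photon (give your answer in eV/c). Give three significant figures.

Since p = E/c for a photon, p = 1.501 × 10^-28 kg·m/s.
Converting to eV/c: p = 0.2809 eV/c ≈ 0.281 eV/c.

0.281 eV/c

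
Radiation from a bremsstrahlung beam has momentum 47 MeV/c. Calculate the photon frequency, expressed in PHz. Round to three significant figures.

In SI units: p = 47 MeV/c = 2.5118e-20 kg·m/s.
Since f = pc/h for a photon, f = 1.136e22 Hz.
Converting to PHz: f = 1.136e7 PHz ≈ 1.14e7 PHz.

1.14e7 PHz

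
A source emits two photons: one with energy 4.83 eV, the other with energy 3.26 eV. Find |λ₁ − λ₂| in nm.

124 nm

Using λ = hc/E: λ₁ = 2.567e-7 m, λ₂ = 3.803e-7 m.
|Δλ| = |2.567e-7 − 3.803e-7| = 1.24e-7 m = 124 nm.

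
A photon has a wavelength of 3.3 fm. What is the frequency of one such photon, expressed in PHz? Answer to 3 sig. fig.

9.08e7 PHz

Take c = 2.99792458e8 m/s.
In SI units: λ = 3.3 fm = 3.3e-15 m.
Since f = c/λ for a photon, f = 9.085e22 Hz.
Converting to PHz: f = 9.085e7 PHz ≈ 9.08e7 PHz.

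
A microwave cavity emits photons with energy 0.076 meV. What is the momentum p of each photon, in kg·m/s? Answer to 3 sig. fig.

In SI units: E = 0.076 meV = 1.2177·10^-23 J.
Apply p = E/c: p = 4.062·10^-32 kg·m/s.
So p ≈ 4.06·10^-32 kg·m/s.

4.06·10^-32 kg·m/s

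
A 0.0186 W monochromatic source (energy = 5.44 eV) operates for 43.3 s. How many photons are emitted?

Total energy: E_total = P·t = 0.0186 × 43.3 = 0.8054 J.
Per-photon energy: E = 8.716e-19 J.
N = E_total / E_photon = 9.24e17.

9.24e17 photons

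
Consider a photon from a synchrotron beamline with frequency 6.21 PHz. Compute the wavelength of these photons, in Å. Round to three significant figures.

In SI units: f = 6.21 PHz = 6.21e15 Hz.
Since λ = c/f for a photon, λ = 4.828e-8 m.
Converting to Å: λ = 482.8 Å ≈ 483 Å.

483 Å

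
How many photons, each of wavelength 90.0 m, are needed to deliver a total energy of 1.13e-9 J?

5.12e17 photons

Per-photon energy: E = 2.207e-27 J (from wavelength = 90.0 m).
N = E_total / E_photon = 1.13e-9 J / 2.207e-27 J = 5.12e17.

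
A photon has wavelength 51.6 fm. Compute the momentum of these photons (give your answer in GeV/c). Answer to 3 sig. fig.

Take h = 6.62607015e-34 J·s, c = 2.99792458e8 m/s, 1 eV = 1.602176634e-19 J.
Convert to SI: λ = 51.6 fm = 5.16e-14 m.
The photon relation is p = h/λ, giving p = 1.284e-20 kg·m/s.
Converting to GeV/c: p = 0.02403 GeV/c ≈ 0.0240 GeV/c.

0.0240 GeV/c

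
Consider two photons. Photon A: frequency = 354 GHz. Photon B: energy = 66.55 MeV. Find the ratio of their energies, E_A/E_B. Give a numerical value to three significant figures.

E_A = 2.346 × 10^-22 J (from frequency = 354 GHz, via E = hf).
E_B = 1.066 × 10^-11 J (from energy = 66.55 MeV, via E given directly).
Ratio = 2.346 × 10^-22 / 1.066 × 10^-11 = 2.20 × 10^-11.

2.20 × 10^-11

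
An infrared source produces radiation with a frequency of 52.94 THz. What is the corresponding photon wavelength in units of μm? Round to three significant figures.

5.66 μm

Use c = 2.99792458 × 10^8 m/s.
In SI units: f = 52.94 THz = 5.294 × 10^13 Hz.
Since λ = c/f for a photon, λ = 5.663 × 10^-6 m.
Converting to μm: λ = 5.663 μm ≈ 5.66 μm.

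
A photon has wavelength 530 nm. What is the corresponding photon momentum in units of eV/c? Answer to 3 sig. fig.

Use h = 6.62607015 × 10^-34 J·s, c = 2.99792458 × 10^8 m/s, 1 eV = 1.602176634 × 10^-19 J.
In SI units: λ = 530 nm = 5.3 × 10^-7 m.
Since p = h/λ for a photon, p = 1.250 × 10^-27 kg·m/s.
Converting to eV/c: p = 2.339 eV/c ≈ 2.34 eV/c.

2.34 eV/c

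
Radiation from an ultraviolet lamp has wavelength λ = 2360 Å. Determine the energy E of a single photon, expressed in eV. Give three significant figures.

(h = 6.62607015 × 10^-34 J·s, c = 2.99792458 × 10^8 m/s, 1 eV = 1.602176634 × 10^-19 J.)
In SI units: λ = 2360 Å = 2.36 × 10^-7 m.
Apply E = hc/λ: E = 8.417 × 10^-19 J.
Converting to eV: E = 5.254 eV ≈ 5.25 eV.

5.25 eV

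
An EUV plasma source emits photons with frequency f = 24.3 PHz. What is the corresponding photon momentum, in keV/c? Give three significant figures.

0.100 keV/c

First convert: f = 24.3 PHz = 2.43 × 10^16 Hz.
For a photon p = hf/c, so p = 5.371 × 10^-26 kg·m/s.
Converting to keV/c: p = 0.1005 keV/c ≈ 0.100 keV/c.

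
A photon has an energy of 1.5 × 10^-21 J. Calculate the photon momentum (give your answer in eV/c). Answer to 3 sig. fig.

9.36 × 10^-3 eV/c

Since p = E/c for a photon, p = 5.003 × 10^-30 kg·m/s.
Converting to eV/c: p = 0.009362 eV/c ≈ 9.36 × 10^-3 eV/c.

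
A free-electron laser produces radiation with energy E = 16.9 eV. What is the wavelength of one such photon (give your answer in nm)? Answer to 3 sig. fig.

73.4 nm

In SI units: E = 16.9 eV = 2.7077e-18 J.
Apply λ = hc/E: λ = 7.336e-8 m.
Converting to nm: λ = 73.36 nm ≈ 73.4 nm.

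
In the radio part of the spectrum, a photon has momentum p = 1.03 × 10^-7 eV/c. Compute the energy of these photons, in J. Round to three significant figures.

Convert to SI: p = 1.03 × 10^-7 eV/c = 5.5046 × 10^-35 kg·m/s.
For a photon E = pc, so E = 1.650 × 10^-26 J.
So E ≈ 1.65 × 10^-26 J.

1.65 × 10^-26 J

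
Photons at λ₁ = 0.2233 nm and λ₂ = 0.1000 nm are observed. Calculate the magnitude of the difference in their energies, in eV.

Using E = hc/λ: E₁ = 8.8959e-16 J, E₂ = 1.9864e-15 J.
|ΔE| = |8.8959e-16 − 1.9864e-15| = 1.10e-15 J = 6850 eV.

6850 eV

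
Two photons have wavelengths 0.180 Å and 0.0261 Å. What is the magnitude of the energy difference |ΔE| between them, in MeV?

0.406 MeV

Using E = hc/λ: E₁ = 1.104·10^-14 J, E₂ = 7.611·10^-14 J.
|ΔE| = |1.104·10^-14 − 7.611·10^-14| = 6.51·10^-14 J = 0.406 MeV.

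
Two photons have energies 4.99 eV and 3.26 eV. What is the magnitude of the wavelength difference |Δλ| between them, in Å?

1320 Å

Using λ = hc/E: λ₁ = 2.485e-7 m, λ₂ = 3.803e-7 m.
|Δλ| = |2.485e-7 − 3.803e-7| = 1.32e-7 m = 1320 Å.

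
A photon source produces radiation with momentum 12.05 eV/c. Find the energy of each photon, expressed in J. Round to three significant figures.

In SI units: p = 12.05 eV/c = 6.4399e-27 kg·m/s.
Since E = pc for a photon, E = 1.931e-18 J.
So E ≈ 1.93e-18 J.

1.93e-18 J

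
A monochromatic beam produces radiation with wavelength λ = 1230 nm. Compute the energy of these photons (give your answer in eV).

1.01 eV

(h = 6.62607015 × 10^-34 J·s, c = 2.99792458 × 10^8 m/s, 1 eV = 1.602176634 × 10^-19 J.)
In SI units: λ = 1230 nm = 1.23 × 10^-6 m.
The photon relation is E = hc/λ, giving E = 1.615 × 10^-19 J.
Converting to eV: E = 1.008 eV ≈ 1.01 eV.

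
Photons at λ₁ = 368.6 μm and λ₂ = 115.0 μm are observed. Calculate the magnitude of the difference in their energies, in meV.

7.42 meV

Using E = hc/λ: E₁ = 5.3892e-22 J, E₂ = 1.7273e-21 J.
|ΔE| = |5.3892e-22 − 1.7273e-21| = 1.19e-21 J = 7.42 meV.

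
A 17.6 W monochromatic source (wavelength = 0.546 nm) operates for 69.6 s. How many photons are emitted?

3.37 × 10^18 photons

Total energy: E_total = P·t = 17.6 × 69.6 = 1225 J.
Per-photon energy: E = 3.638 × 10^-16 J.
N = E_total / E_photon = 3.37 × 10^18.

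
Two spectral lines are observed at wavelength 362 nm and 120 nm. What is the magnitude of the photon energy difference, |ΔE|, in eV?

Using E = hc/λ: E₁ = 5.487·10^-19 J, E₂ = 1.655·10^-18 J.
|ΔE| = |5.487·10^-19 − 1.655·10^-18| = 1.11·10^-18 J = 6.91 eV.

6.91 eV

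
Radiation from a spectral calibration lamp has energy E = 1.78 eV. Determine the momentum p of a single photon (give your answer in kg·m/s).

Use c = 2.99792458 × 10^8 m/s, 1 eV = 1.602176634 × 10^-19 J.
First convert: E = 1.78 eV = 2.8519 × 10^-19 J.
The photon relation is p = E/c, giving p = 9.513 × 10^-28 kg·m/s.
So p ≈ 9.51 × 10^-28 kg·m/s.

9.51 × 10^-28 kg·m/s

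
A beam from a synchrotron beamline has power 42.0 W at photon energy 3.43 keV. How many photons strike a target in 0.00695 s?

5.31·10^14 photons

Total energy: E_total = P·t = 42.0 × 0.00695 = 0.2919 J.
Per-photon energy: E = 5.495·10^-16 J.
N = E_total / E_photon = 5.31·10^14.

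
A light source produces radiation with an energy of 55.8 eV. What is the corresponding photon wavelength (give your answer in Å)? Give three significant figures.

222 Å

Use h = 6.62607015e-34 J·s, c = 2.99792458e8 m/s, 1 eV = 1.602176634e-19 J.
Convert to SI: E = 55.8 eV = 8.9401e-18 J.
For a photon λ = hc/E, so λ = 2.222e-8 m.
Converting to Å: λ = 222.2 Å ≈ 222 Å.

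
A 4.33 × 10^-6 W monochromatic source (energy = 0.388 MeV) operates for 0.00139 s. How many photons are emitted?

9.68 × 10^4 photons

Total energy: E_total = P·t = 4.33 × 10^-6 × 0.00139 = 6.019 × 10^-9 J.
Per-photon energy: E = 6.216 × 10^-14 J.
N = E_total / E_photon = 96800.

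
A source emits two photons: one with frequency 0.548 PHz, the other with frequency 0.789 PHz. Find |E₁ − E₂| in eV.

0.997 eV

Using E = hf: E₁ = 3.631e-19 J, E₂ = 5.228e-19 J.
|ΔE| = |3.631e-19 − 5.228e-19| = 1.60e-19 J = 0.997 eV.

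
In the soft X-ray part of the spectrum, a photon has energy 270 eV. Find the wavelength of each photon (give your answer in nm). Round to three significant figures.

In SI units: E = 270 eV = 4.3259·10^-17 J.
Since λ = hc/E for a photon, λ = 4.592·10^-9 m.
Converting to nm: λ = 4.592 nm ≈ 4.59 nm.

4.59 nm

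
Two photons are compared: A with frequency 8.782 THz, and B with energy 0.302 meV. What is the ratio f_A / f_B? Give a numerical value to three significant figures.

120

f_A = 8.782·10^12 Hz (from frequency = 8.782 THz, via f given directly).
f_B = 7.302·10^10 Hz (from energy = 0.302 meV, via f = E/h).
Ratio = 8.782·10^12 / 7.302·10^10 = 120.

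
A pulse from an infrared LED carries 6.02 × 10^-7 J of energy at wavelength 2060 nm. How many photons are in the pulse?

Per-photon energy: E = 9.643 × 10^-20 J (from wavelength = 2060 nm).
N = E_total / E_photon = 6.02 × 10^-7 J / 9.643 × 10^-20 J = 6.24 × 10^12.

6.24 × 10^12 photons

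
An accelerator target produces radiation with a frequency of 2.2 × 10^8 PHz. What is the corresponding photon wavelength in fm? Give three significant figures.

1.36 fm

Convert to SI: f = 2.2 × 10^8 PHz = 2.2 × 10^23 Hz.
The photon relation is λ = c/f, giving λ = 1.363 × 10^-15 m.
Converting to fm: λ = 1.363 fm ≈ 1.36 fm.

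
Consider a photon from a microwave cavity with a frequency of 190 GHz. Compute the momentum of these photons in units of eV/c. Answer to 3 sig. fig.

7.86·10^-4 eV/c

(h = 6.62607015·10^-34 J·s, c = 2.99792458·10^8 m/s, 1 eV = 1.602176634·10^-19 J.)
In SI units: f = 190 GHz = 1.9·10^11 Hz.
For a photon p = hf/c, so p = 4.199·10^-31 kg·m/s.
Converting to eV/c: p = 7.858·10^-4 eV/c ≈ 7.86·10^-4 eV/c.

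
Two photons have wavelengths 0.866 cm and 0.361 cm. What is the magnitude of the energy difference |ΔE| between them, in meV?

Using E = hc/λ: E₁ = 2.294 × 10^-23 J, E₂ = 5.503 × 10^-23 J.
|ΔE| = |2.294 × 10^-23 − 5.503 × 10^-23| = 3.21 × 10^-23 J = 0.200 meV.

0.200 meV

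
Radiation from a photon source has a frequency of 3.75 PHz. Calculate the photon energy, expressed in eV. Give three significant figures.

Convert to SI: f = 3.75 PHz = 3.75e15 Hz.
Apply E = hf: E = 2.485e-18 J.
Converting to eV: E = 15.51 eV ≈ 15.5 eV.

15.5 eV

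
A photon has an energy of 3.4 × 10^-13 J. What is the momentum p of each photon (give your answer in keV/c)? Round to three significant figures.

2120 keV/c

Since p = E/c for a photon, p = 1.134 × 10^-21 kg·m/s.
Converting to keV/c: p = 2122 keV/c ≈ 2120 keV/c.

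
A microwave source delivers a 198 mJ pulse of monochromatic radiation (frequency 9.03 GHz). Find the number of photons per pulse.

3.31 × 10^22 photons

Per-photon energy: E = 5.983 × 10^-24 J (from frequency = 9.03 GHz).
N = E_total / E_photon = 0.198 J / 5.983 × 10^-24 J = 3.31 × 10^22.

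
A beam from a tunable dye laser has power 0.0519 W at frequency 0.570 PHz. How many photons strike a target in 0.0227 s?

Total energy: E_total = P·t = 0.0519 × 0.0227 = 0.001178 J.
Per-photon energy: E = 3.777 × 10^-19 J.
N = E_total / E_photon = 3.12 × 10^15.

3.12 × 10^15 photons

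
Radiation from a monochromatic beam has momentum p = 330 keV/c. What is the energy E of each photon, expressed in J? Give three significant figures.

5.29·10^-14 J

Take c = 2.99792458·10^8 m/s, 1 eV = 1.602176634·10^-19 J.
In SI units: p = 330 keV/c = 1.7636·10^-22 kg·m/s.
Apply E = pc: E = 5.287·10^-14 J.
So E ≈ 5.29·10^-14 J.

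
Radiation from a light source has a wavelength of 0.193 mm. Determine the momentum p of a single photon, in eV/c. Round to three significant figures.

6.42 × 10^-3 eV/c

In SI units: λ = 0.193 mm = 1.93 × 10^-4 m.
Since p = h/λ for a photon, p = 3.433 × 10^-30 kg·m/s.
Converting to eV/c: p = 0.006424 eV/c ≈ 6.42 × 10^-3 eV/c.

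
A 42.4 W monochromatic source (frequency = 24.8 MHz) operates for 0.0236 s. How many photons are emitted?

6.09e25 photons

Total energy: E_total = P·t = 42.4 × 0.0236 = 1.001 J.
Per-photon energy: E = 1.643e-26 J.
N = E_total / E_photon = 6.09e25.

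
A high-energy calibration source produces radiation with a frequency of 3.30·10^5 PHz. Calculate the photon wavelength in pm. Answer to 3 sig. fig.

First convert: f = 3.30·10^5 PHz = 3.30·10^20 Hz.
For a photon λ = c/f, so λ = 9.085·10^-13 m.
Converting to pm: λ = 0.9085 pm ≈ 0.908 pm.

0.908 pm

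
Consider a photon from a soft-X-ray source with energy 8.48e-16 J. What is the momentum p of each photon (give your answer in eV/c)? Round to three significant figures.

5290 eV/c

(c = 2.99792458e8 m/s, 1 eV = 1.602176634e-19 J.)
Since p = E/c for a photon, p = 2.829e-24 kg·m/s.
Converting to eV/c: p = 5293 eV/c ≈ 5290 eV/c.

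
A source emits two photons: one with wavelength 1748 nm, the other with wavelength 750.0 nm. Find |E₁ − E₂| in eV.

0.944 eV

Using E = hc/λ: E₁ = 1.1364 × 10^-19 J, E₂ = 2.6486 × 10^-19 J.
|ΔE| = |1.1364 × 10^-19 − 2.6486 × 10^-19| = 1.51 × 10^-19 J = 0.944 eV.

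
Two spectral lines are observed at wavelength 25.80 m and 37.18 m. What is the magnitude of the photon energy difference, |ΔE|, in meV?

Using E = hc/λ: E₁ = 7.6994 × 10^-27 J, E₂ = 5.3428 × 10^-27 J.
|ΔE| = |7.6994 × 10^-27 − 5.3428 × 10^-27| = 2.36 × 10^-27 J = 1.47 × 10^-5 meV.

1.47 × 10^-5 meV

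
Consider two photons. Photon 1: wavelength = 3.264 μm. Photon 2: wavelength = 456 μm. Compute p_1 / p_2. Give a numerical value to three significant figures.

p_1 = 2.030e-28 kg·m/s (from wavelength = 3.264 μm, via p = h/λ).
p_2 = 1.453e-30 kg·m/s (from wavelength = 456 μm, via p = h/λ).
Ratio = 2.030e-28 / 1.453e-30 = 140.

140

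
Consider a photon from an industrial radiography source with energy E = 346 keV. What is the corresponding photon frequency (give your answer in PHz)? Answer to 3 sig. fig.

Take h = 6.62607015e-34 J·s, 1 eV = 1.602176634e-19 J.
In SI units: E = 346 keV = 5.5435e-14 J.
The photon relation is f = E/h, giving f = 8.366e19 Hz.
Converting to PHz: f = 83660 PHz ≈ 8.37e4 PHz.

8.37e4 PHz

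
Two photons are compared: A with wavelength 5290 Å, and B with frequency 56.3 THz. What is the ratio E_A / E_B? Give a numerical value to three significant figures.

E_A = 3.755 × 10^-19 J (from wavelength = 5290 Å, via E = hc/λ).
E_B = 3.730 × 10^-20 J (from frequency = 56.3 THz, via E = hf).
Ratio = 3.755 × 10^-19 / 3.730 × 10^-20 = 10.1.

10.1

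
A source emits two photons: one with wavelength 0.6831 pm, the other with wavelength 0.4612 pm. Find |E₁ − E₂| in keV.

873 keV

Using E = hc/λ: E₁ = 2.9080 × 10^-13 J, E₂ = 4.3071 × 10^-13 J.
|ΔE| = |2.9080 × 10^-13 − 4.3071 × 10^-13| = 1.40 × 10^-13 J = 873 keV.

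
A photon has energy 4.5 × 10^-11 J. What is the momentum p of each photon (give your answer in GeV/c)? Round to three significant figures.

0.281 GeV/c

Since p = E/c for a photon, p = 1.501 × 10^-19 kg·m/s.
Converting to GeV/c: p = 0.2809 GeV/c ≈ 0.281 GeV/c.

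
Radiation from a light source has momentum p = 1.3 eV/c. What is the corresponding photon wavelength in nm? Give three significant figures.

954 nm

Take h = 6.62607015 × 10^-34 J·s, c = 2.99792458 × 10^8 m/s, 1 eV = 1.602176634 × 10^-19 J.
Convert to SI: p = 1.3 eV/c = 6.9476 × 10^-28 kg·m/s.
The photon relation is λ = h/p, giving λ = 9.537 × 10^-7 m.
Converting to nm: λ = 953.7 nm ≈ 954 nm.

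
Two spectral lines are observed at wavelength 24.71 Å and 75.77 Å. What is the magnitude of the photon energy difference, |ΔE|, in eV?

Using E = hc/λ: E₁ = 8.0390 × 10^-17 J, E₂ = 2.6217 × 10^-17 J.
|ΔE| = |8.0390 × 10^-17 − 2.6217 × 10^-17| = 5.42 × 10^-17 J = 338 eV.

338 eV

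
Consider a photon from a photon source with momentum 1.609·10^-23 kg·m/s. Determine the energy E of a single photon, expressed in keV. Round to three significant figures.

Apply E = pc: E = 4.824·10^-15 J.
Converting to keV: E = 30.11 keV ≈ 30.1 keV.

30.1 keV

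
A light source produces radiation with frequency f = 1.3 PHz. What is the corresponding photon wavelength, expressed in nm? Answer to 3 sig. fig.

Convert to SI: f = 1.3 PHz = 1.3 × 10^15 Hz.
For a photon λ = c/f, so λ = 2.306 × 10^-7 m.
Converting to nm: λ = 230.6 nm ≈ 231 nm.

231 nm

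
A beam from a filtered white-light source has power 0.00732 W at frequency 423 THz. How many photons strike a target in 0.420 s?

1.10 × 10^16 photons

Total energy: E_total = P·t = 0.00732 × 0.420 = 0.003074 J.
Per-photon energy: E = 2.803 × 10^-19 J.
N = E_total / E_photon = 1.10 × 10^16.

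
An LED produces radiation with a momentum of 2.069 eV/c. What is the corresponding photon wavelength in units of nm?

In SI units: p = 2.069 eV/c = 1.1057e-27 kg·m/s.
Since λ = h/p for a photon, λ = 5.992e-7 m.
Converting to nm: λ = 599.2 nm ≈ 599 nm.

599 nm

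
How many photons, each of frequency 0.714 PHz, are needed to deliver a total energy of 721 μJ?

Per-photon energy: E = 4.731 × 10^-19 J (from frequency = 0.714 PHz).
N = E_total / E_photon = 7.21 × 10^-4 J / 4.731 × 10^-19 J = 1.52 × 10^15.

1.52 × 10^15 photons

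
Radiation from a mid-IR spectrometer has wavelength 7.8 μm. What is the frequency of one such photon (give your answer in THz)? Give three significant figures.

38.4 THz

Take c = 2.99792458e8 m/s.
First convert: λ = 7.8 μm = 7.8e-6 m.
For a photon f = c/λ, so f = 3.843e13 Hz.
Converting to THz: f = 38.43 THz ≈ 38.4 THz.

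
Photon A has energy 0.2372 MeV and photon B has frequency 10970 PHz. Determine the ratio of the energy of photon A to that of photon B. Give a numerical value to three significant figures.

5.23

E_A = 3.800 × 10^-14 J (from energy = 0.2372 MeV, via E given directly).
E_B = 7.269 × 10^-15 J (from frequency = 10970 PHz, via E = hf).
Ratio = 3.800 × 10^-14 / 7.269 × 10^-15 = 5.23.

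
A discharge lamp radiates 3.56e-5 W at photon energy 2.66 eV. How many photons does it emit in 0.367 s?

Total energy: E_total = P·t = 3.56e-5 × 0.367 = 1.307e-5 J.
Per-photon energy: E = 4.262e-19 J.
N = E_total / E_photon = 3.07e13.

3.07e13 photons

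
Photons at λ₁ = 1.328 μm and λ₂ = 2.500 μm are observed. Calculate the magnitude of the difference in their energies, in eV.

0.438 eV

Using E = hc/λ: E₁ = 1.4958 × 10^-19 J, E₂ = 7.9458 × 10^-20 J.
|ΔE| = |1.4958 × 10^-19 − 7.9458 × 10^-20| = 7.01 × 10^-20 J = 0.438 eV.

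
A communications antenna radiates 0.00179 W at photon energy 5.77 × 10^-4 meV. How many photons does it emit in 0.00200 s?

Total energy: E_total = P·t = 0.00179 × 0.00200 = 3.580 × 10^-6 J.
Per-photon energy: E = 9.245 × 10^-26 J.
N = E_total / E_photon = 3.87 × 10^19.

3.87 × 10^19 photons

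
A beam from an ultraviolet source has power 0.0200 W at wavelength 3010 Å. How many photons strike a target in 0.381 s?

Total energy: E_total = P·t = 0.0200 × 0.381 = 0.007620 J.
Per-photon energy: E = 6.599 × 10^-19 J.
N = E_total / E_photon = 1.15 × 10^16.

1.15 × 10^16 photons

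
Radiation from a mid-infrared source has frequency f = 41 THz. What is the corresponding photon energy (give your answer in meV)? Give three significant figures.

170 meV

Take h = 6.62607015 × 10^-34 J·s, 1 eV = 1.602176634 × 10^-19 J.
Convert to SI: f = 41 THz = 4.1 × 10^13 Hz.
Apply E = hf: E = 2.717 × 10^-20 J.
Converting to meV: E = 169.6 meV ≈ 170 meV.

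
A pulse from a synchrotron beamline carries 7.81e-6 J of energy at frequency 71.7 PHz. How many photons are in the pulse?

Per-photon energy: E = 4.751e-17 J (from frequency = 71.7 PHz).
N = E_total / E_photon = 7.81e-6 J / 4.751e-17 J = 1.64e11.

1.64e11 photons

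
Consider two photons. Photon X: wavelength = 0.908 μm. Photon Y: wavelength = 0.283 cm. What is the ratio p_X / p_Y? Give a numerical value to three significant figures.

3120

p_X = 7.297e-28 kg·m/s (from wavelength = 0.908 μm, via p = h/λ).
p_Y = 2.341e-31 kg·m/s (from wavelength = 0.283 cm, via p = h/λ).
Ratio = 7.297e-28 / 2.341e-31 = 3120.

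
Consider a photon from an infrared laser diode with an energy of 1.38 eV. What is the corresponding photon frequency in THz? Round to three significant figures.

334 THz

First convert: E = 1.38 eV = 2.2110 × 10^-19 J.
Since f = E/h for a photon, f = 3.337 × 10^14 Hz.
Converting to THz: f = 333.7 THz ≈ 334 THz.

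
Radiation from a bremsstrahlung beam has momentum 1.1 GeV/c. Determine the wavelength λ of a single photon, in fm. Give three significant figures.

Take h = 6.62607015·10^-34 J·s, c = 2.99792458·10^8 m/s, 1 eV = 1.602176634·10^-19 J.
In SI units: p = 1.1 GeV/c = 5.8787·10^-19 kg·m/s.
For a photon λ = h/p, so λ = 1.127·10^-15 m.
Converting to fm: λ = 1.127 fm ≈ 1.13 fm.

1.13 fm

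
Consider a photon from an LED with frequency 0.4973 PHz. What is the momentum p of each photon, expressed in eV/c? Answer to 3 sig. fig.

Use h = 6.62607015e-34 J·s, c = 2.99792458e8 m/s, 1 eV = 1.602176634e-19 J.
First convert: f = 0.4973 PHz = 4.973e14 Hz.
For a photon p = hf/c, so p = 1.099e-27 kg·m/s.
Converting to eV/c: p = 2.057 eV/c ≈ 2.06 eV/c.

2.06 eV/c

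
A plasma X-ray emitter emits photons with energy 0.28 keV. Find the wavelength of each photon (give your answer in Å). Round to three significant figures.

44.3 Å

In SI units: E = 0.28 keV = 4.4861e-17 J.
Since λ = hc/E for a photon, λ = 4.428e-9 m.
Converting to Å: λ = 44.28 Å ≈ 44.3 Å.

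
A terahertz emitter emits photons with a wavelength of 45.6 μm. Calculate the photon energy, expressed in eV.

Use h = 6.62607015e-34 J·s, c = 2.99792458e8 m/s, 1 eV = 1.602176634e-19 J.
Convert to SI: λ = 45.6 μm = 4.56e-5 m.
Apply E = hc/λ: E = 4.356e-21 J.
Converting to eV: E = 0.02719 eV ≈ 0.0272 eV.

0.0272 eV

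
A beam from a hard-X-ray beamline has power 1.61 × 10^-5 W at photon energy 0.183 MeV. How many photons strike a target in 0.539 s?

2.96 × 10^8 photons

Total energy: E_total = P·t = 1.61 × 10^-5 × 0.539 = 8.678 × 10^-6 J.
Per-photon energy: E = 2.932 × 10^-14 J.
N = E_total / E_photon = 2.96 × 10^8.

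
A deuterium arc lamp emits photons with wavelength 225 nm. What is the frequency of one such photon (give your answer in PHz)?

First convert: λ = 225 nm = 2.25e-7 m.
Since f = c/λ for a photon, f = 1.332e15 Hz.
Converting to PHz: f = 1.332 PHz ≈ 1.33 PHz.

1.33 PHz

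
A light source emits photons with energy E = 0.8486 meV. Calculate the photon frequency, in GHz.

First convert: E = 0.8486 meV = 1.3596 × 10^-22 J.
Since f = E/h for a photon, f = 2.052 × 10^11 Hz.
Converting to GHz: f = 205.2 GHz ≈ 205 GHz.

205 GHz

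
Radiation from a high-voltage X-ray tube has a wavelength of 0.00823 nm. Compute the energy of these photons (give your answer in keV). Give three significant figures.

151 keV

In SI units: λ = 0.00823 nm = 8.23e-12 m.
For a photon E = hc/λ, so E = 2.414e-14 J.
Converting to keV: E = 150.6 keV ≈ 151 keV.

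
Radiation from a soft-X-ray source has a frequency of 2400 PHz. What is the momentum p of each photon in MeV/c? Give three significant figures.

9.93e-3 MeV/c

(h = 6.62607015e-34 J·s, c = 2.99792458e8 m/s, 1 eV = 1.602176634e-19 J.)
In SI units: f = 2400 PHz = 2.4e18 Hz.
For a photon p = hf/c, so p = 5.305e-24 kg·m/s.
Converting to MeV/c: p = 0.009926 MeV/c ≈ 9.93e-3 MeV/c.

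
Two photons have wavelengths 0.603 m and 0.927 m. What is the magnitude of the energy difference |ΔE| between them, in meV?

7.19 × 10^-4 meV

Using E = hc/λ: E₁ = 3.294 × 10^-25 J, E₂ = 2.143 × 10^-25 J.
|ΔE| = |3.294 × 10^-25 − 2.143 × 10^-25| = 1.15 × 10^-25 J = 7.19 × 10^-4 meV.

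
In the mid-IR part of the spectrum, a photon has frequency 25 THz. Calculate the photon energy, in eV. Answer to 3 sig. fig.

Take h = 6.62607015 × 10^-34 J·s, 1 eV = 1.602176634 × 10^-19 J.
In SI units: f = 25 THz = 2.5 × 10^13 Hz.
The photon relation is E = hf, giving E = 1.657 × 10^-20 J.
Converting to eV: E = 0.1034 eV ≈ 0.103 eV.

0.103 eV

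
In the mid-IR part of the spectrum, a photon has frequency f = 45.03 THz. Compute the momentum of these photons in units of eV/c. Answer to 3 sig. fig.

Use h = 6.62607015e-34 J·s, c = 2.99792458e8 m/s, 1 eV = 1.602176634e-19 J.
First convert: f = 45.03 THz = 4.503e13 Hz.
The photon relation is p = hf/c, giving p = 9.953e-29 kg·m/s.
Converting to eV/c: p = 0.1862 eV/c ≈ 0.186 eV/c.

0.186 eV/c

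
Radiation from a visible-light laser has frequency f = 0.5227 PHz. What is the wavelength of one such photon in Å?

(c = 2.99792458 × 10^8 m/s.)
Convert to SI: f = 0.5227 PHz = 5.227 × 10^14 Hz.
The photon relation is λ = c/f, giving λ = 5.735 × 10^-7 m.
Converting to Å: λ = 5735 Å ≈ 5740 Å.

5740 Å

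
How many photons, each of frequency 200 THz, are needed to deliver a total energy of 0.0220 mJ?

1.66e14 photons

Per-photon energy: E = 1.325e-19 J (from frequency = 200 THz).
N = E_total / E_photon = 2.20e-5 J / 1.325e-19 J = 1.66e14.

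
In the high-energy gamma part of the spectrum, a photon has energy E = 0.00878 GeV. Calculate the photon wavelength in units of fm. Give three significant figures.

First convert: E = 0.00878 GeV = 1.4067e-12 J.
The photon relation is λ = hc/E, giving λ = 1.412e-13 m.
Converting to fm: λ = 141.2 fm ≈ 141 fm.

141 fm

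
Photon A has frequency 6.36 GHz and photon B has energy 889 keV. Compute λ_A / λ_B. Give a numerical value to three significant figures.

3.38·10^10

λ_A = 0.04714 m (from frequency = 6.36 GHz, via λ = c/f).
λ_B = 1.395·10^-12 m (from energy = 889 keV, via λ = hc/E).
Ratio = 0.04714 / 1.395·10^-12 = 3.38·10^10.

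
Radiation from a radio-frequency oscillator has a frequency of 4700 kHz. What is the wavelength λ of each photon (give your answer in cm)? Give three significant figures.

6380 cm

Convert to SI: f = 4700 kHz = 4.7 × 10^6 Hz.
The photon relation is λ = c/f, giving λ = 63.79 m.
Converting to cm: λ = 6379 cm ≈ 6380 cm.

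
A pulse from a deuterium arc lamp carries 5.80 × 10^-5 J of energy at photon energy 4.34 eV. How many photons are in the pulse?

Per-photon energy: E = 6.953 × 10^-19 J (from energy = 4.34 eV).
N = E_total / E_photon = 5.80 × 10^-5 J / 6.953 × 10^-19 J = 8.34 × 10^13.

8.34 × 10^13 photons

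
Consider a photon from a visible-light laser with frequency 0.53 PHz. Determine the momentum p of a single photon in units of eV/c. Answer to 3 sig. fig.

Use h = 6.62607015 × 10^-34 J·s, c = 2.99792458 × 10^8 m/s, 1 eV = 1.602176634 × 10^-19 J.
Convert to SI: f = 0.53 PHz = 5.3 × 10^14 Hz.
The photon relation is p = hf/c, giving p = 1.171 × 10^-27 kg·m/s.
Converting to eV/c: p = 2.192 eV/c ≈ 2.19 eV/c.

2.19 eV/c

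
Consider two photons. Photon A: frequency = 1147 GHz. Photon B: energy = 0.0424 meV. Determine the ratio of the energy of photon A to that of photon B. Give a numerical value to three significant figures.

112

E_A = 7.600e-22 J (from frequency = 1147 GHz, via E = hf).
E_B = 6.793e-24 J (from energy = 0.0424 meV, via E given directly).
Ratio = 7.600e-22 / 6.793e-24 = 112.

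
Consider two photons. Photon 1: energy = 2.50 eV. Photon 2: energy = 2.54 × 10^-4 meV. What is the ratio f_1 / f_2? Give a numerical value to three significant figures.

f_1 = 6.045 × 10^14 Hz (from energy = 2.50 eV, via f = E/h).
f_2 = 6.142 × 10^7 Hz (from energy = 2.54 × 10^-4 meV, via f = E/h).
Ratio = 6.045 × 10^14 / 6.142 × 10^7 = 9.84 × 10^6.

9.84 × 10^6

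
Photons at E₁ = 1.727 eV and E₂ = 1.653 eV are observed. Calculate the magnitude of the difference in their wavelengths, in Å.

Using λ = hc/E: λ₁ = 7.1792 × 10^-7 m, λ₂ = 7.5006 × 10^-7 m.
|Δλ| = |7.1792 × 10^-7 − 7.5006 × 10^-7| = 3.21 × 10^-8 m = 321 Å.

321 Å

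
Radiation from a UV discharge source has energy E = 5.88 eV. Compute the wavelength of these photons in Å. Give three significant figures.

Use h = 6.62607015e-34 J·s, c = 2.99792458e8 m/s, 1 eV = 1.602176634e-19 J.
In SI units: E = 5.88 eV = 9.4208e-19 J.
Apply λ = hc/E: λ = 2.109e-7 m.
Converting to Å: λ = 2109 Å ≈ 2110 Å.

2110 Å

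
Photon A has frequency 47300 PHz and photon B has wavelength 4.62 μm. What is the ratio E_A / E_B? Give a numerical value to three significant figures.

E_A = 3.134·10^-14 J (from frequency = 47300 PHz, via E = hf).
E_B = 4.300·10^-20 J (from wavelength = 4.62 μm, via E = hc/λ).
Ratio = 3.134·10^-14 / 4.300·10^-20 = 7.29·10^5.

7.29·10^5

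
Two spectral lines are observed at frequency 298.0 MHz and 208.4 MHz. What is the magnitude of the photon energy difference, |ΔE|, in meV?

Using E = hf: E₁ = 1.9746e-25 J, E₂ = 1.3809e-25 J.
|ΔE| = |1.9746e-25 − 1.3809e-25| = 5.94e-26 J = 3.71e-4 meV.

3.71e-4 meV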